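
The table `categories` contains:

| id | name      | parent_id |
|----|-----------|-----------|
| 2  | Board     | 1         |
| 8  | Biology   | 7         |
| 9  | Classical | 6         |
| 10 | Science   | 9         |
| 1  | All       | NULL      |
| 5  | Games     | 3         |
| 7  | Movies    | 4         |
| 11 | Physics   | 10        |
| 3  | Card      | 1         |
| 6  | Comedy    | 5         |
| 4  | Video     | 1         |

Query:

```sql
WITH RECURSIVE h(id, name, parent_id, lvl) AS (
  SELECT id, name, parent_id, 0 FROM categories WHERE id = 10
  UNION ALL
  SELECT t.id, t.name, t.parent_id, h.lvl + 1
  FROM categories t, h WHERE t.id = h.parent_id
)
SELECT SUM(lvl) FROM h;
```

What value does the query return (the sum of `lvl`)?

15

Base: id=10 (Science), parent_id=9, lvl 0.
Iteration 1: join on id=9 -> Classical (id 9, parent_id=6, lvl 1).
Iteration 2: join on id=6 -> Comedy (id 6, parent_id=5, lvl 2).
Iteration 3: join on id=5 -> Games (id 5, parent_id=3, lvl 3).
Iteration 4: join on id=3 -> Card (id 3, parent_id=1, lvl 4).
Iteration 5: join on id=1 -> All (id 1, parent_id=NULL, lvl 5).
Iteration 6: parent_id is NULL; no match; recursion stops.
SUM(lvl) = 0 + 1 + 2 + 3 + 4 + 5 = 15.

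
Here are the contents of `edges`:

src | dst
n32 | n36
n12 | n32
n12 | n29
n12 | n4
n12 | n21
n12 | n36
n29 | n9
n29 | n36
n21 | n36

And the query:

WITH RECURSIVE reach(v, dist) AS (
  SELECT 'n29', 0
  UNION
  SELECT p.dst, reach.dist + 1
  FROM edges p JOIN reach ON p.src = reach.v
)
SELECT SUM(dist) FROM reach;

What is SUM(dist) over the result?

2

Base: (n29, dist=0).
Iteration 1: edges from {n29} -> (n36, dist=1), (n9, dist=1).
Iteration 2: no outgoing edges from {n36,n9}; recursion stops.
SUM(dist) = 0 + 1 + 1 = 2.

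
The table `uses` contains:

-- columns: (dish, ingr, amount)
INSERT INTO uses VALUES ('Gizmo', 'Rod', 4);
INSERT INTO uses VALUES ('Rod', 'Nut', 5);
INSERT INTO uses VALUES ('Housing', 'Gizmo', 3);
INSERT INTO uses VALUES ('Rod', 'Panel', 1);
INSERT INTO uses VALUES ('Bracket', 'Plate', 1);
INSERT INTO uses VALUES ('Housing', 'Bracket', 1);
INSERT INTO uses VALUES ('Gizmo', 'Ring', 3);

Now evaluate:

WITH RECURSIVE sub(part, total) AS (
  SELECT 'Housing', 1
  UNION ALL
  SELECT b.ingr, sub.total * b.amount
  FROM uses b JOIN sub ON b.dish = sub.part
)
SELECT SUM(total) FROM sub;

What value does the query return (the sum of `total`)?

99

Base: (Housing, total=1).
Iteration 1: components of {Housing} -> Bracket = 1*1 = 1, Gizmo = 1*3 = 3.
Iteration 2: components of {Bracket,Gizmo} -> Plate = 1*1 = 1, Ring = 3*3 = 9, Rod = 3*4 = 12.
Iteration 3: components of {Plate,Ring,Rod} -> Nut = 12*5 = 60, Panel = 12*1 = 12.
Iteration 4: no further components; recursion stops.
SUM(total) = 1 + 1 + 3 + 1 + 9 + 12 + 12 + 60 = 99.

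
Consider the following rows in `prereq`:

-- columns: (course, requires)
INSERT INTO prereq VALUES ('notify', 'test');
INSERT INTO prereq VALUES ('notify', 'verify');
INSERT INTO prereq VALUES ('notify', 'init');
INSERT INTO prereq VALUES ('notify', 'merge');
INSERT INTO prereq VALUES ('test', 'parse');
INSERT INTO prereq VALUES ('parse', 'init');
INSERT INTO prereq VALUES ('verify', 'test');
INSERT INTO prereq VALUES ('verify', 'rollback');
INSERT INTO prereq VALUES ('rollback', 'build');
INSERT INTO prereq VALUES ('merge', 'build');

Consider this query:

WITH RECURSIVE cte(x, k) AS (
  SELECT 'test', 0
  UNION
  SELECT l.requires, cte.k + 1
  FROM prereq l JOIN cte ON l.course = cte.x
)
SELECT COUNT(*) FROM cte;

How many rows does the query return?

Base: (test, k=0).
Iteration 1: edges from {test} -> (parse, k=1).
Iteration 2: edges from {parse} -> (init, k=2).
Iteration 3: no outgoing edges from {init}; recursion stops.
Total rows emitted: 3.

3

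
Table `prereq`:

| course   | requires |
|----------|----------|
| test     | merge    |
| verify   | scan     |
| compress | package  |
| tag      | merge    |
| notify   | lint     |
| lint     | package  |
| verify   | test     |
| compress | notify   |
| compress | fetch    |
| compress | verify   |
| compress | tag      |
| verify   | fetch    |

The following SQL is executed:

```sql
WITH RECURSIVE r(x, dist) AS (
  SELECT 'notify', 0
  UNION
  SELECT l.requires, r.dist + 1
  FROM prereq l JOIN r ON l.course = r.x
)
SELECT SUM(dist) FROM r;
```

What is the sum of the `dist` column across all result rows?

Base: (notify, dist=0).
Iteration 1: edges from {notify} -> (lint, dist=1).
Iteration 2: edges from {lint} -> (package, dist=2).
Iteration 3: no outgoing edges from {package}; recursion stops.
SUM(dist) = 0 + 1 + 2 = 3.

3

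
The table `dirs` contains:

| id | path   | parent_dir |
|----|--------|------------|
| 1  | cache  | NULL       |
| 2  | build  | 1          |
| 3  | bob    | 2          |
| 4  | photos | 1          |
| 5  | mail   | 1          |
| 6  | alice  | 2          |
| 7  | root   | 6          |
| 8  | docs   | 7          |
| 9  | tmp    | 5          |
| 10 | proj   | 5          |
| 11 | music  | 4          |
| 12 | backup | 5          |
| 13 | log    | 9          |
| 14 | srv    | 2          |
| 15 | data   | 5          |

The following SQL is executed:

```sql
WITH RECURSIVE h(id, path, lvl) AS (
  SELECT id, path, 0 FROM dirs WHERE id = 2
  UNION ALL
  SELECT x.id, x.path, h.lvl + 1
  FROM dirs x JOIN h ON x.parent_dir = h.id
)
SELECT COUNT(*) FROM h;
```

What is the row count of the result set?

6

Base: id=2 (build) at lvl 0.
Iteration 1: rows with parent_dir in {2} -> bob (id 3, lvl 1), alice (id 6, lvl 1), srv (id 14, lvl 1).
Iteration 2: rows with parent_dir in {3,6,14} -> root (id 7, lvl 2).
Iteration 3: rows with parent_dir in {7} -> docs (id 8, lvl 3).
Iteration 4: no rows with parent_dir in {8}; recursion stops.
Total rows emitted: 6.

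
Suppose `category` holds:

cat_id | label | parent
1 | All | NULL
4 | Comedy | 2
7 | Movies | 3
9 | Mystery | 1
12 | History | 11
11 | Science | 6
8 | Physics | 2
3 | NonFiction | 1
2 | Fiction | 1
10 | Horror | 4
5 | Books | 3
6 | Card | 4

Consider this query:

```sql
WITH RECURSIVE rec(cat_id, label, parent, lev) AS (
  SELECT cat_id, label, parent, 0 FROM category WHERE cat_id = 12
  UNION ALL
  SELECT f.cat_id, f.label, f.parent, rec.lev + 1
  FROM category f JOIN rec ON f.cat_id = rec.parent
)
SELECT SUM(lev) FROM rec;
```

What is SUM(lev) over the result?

15

Base: cat_id=12 (History), parent=11, lev 0.
Iteration 1: join on cat_id=11 -> Science (id 11, parent=6, lev 1).
Iteration 2: join on cat_id=6 -> Card (id 6, parent=4, lev 2).
Iteration 3: join on cat_id=4 -> Comedy (id 4, parent=2, lev 3).
Iteration 4: join on cat_id=2 -> Fiction (id 2, parent=1, lev 4).
Iteration 5: join on cat_id=1 -> All (id 1, parent=NULL, lev 5).
Iteration 6: parent is NULL; no match; recursion stops.
SUM(lev) = 0 + 1 + 2 + 3 + 4 + 5 = 15.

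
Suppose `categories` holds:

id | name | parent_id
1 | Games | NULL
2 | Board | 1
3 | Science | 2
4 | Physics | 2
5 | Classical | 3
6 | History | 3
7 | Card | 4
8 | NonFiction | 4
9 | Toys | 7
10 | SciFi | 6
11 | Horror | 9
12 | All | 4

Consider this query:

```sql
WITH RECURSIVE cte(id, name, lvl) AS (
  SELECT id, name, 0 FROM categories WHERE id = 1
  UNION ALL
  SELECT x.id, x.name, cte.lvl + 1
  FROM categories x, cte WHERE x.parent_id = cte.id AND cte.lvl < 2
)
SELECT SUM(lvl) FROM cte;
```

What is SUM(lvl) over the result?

5

Base: id=1 (Games) at lvl 0.
Iteration 1: rows with parent_id in {1} -> Board (id 2, lvl 1).
Iteration 2: rows with parent_id in {2} -> Science (id 3, lvl 2), Physics (id 4, lvl 2).
Iteration 3: lvl < 2 fails for all current rows; recursion stops.
SUM(lvl) = 0 + 1 + 2 + 2 = 5.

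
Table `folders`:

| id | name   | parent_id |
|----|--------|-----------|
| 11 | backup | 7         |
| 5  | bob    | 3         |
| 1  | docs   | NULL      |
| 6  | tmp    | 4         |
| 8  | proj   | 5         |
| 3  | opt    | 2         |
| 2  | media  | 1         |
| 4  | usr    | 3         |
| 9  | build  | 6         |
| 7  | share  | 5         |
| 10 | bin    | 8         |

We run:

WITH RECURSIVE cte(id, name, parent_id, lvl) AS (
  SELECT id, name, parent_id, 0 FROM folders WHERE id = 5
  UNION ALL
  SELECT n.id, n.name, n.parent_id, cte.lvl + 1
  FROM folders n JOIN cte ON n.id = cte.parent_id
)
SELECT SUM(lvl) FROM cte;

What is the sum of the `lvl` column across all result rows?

Base: id=5 (bob), parent_id=3, lvl 0.
Iteration 1: join on id=3 -> opt (id 3, parent_id=2, lvl 1).
Iteration 2: join on id=2 -> media (id 2, parent_id=1, lvl 2).
Iteration 3: join on id=1 -> docs (id 1, parent_id=NULL, lvl 3).
Iteration 4: parent_id is NULL; no match; recursion stops.
SUM(lvl) = 0 + 1 + 2 + 3 = 6.

6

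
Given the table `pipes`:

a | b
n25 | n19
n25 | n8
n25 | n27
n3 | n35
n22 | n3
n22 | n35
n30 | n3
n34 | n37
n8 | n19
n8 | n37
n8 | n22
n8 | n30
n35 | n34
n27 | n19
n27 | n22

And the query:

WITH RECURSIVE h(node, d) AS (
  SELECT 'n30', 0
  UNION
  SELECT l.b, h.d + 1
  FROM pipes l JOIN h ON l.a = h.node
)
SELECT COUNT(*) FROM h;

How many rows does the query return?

Base: (n30, d=0).
Iteration 1: edges from {n30} -> (n3, d=1).
Iteration 2: edges from {n3} -> (n35, d=2).
Iteration 3: edges from {n35} -> (n34, d=3).
Iteration 4: edges from {n34} -> (n37, d=4).
Iteration 5: no outgoing edges from {n37}; recursion stops.
Total rows emitted: 5.

5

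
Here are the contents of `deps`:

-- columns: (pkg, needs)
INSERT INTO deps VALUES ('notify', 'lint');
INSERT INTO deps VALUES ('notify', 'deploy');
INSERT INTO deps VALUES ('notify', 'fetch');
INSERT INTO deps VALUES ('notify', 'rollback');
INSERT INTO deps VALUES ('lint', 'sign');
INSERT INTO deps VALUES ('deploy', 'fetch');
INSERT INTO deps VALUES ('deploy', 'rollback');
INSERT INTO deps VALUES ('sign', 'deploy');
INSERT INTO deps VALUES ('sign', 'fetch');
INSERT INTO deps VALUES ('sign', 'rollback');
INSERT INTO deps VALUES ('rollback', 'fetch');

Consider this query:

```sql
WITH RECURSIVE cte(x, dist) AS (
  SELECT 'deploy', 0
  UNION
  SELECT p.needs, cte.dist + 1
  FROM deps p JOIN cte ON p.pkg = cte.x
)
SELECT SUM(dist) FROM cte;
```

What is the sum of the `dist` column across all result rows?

Base: (deploy, dist=0).
Iteration 1: edges from {deploy} -> (fetch, dist=1), (rollback, dist=1).
Iteration 2: edges from {fetch,rollback} -> (fetch, dist=2).
Iteration 3: no outgoing edges from {fetch}; recursion stops.
SUM(dist) = 0 + 1 + 1 + 2 = 4.

4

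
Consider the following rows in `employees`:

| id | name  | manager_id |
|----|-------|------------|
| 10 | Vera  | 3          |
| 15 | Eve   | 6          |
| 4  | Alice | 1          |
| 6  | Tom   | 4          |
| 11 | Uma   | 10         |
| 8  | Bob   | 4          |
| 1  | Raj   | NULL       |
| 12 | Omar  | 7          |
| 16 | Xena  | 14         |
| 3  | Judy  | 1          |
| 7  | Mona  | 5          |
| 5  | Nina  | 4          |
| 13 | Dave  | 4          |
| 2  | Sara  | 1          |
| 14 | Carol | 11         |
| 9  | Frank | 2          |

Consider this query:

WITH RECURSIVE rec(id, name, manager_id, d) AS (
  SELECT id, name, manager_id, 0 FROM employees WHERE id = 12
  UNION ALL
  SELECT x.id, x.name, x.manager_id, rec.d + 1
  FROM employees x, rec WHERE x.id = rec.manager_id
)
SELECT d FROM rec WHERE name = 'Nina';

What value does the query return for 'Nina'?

2

Base: id=12 (Omar), manager_id=7, d 0.
Iteration 1: join on id=7 -> Mona (id 7, manager_id=5, d 1).
Iteration 2: join on id=5 -> Nina (id 5, manager_id=4, d 2).
Iteration 3: join on id=4 -> Alice (id 4, manager_id=1, d 3).
Iteration 4: join on id=1 -> Raj (id 1, manager_id=NULL, d 4).
Iteration 5: manager_id is NULL; no match; recursion stops.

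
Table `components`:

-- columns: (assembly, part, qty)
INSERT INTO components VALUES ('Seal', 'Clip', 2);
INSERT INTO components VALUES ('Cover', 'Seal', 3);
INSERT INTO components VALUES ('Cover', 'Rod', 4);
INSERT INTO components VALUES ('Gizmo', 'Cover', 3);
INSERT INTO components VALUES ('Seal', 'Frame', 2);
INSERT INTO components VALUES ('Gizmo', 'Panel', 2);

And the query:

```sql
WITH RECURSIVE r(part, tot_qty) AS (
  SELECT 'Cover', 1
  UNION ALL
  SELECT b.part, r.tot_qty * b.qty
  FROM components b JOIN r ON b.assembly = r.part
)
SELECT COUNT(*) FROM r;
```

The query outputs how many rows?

5

Base: (Cover, tot_qty=1).
Iteration 1: components of {Cover} -> Rod = 1*4 = 4, Seal = 1*3 = 3.
Iteration 2: components of {Rod,Seal} -> Clip = 3*2 = 6, Frame = 3*2 = 6.
Iteration 3: no further components; recursion stops.
Total rows emitted: 5.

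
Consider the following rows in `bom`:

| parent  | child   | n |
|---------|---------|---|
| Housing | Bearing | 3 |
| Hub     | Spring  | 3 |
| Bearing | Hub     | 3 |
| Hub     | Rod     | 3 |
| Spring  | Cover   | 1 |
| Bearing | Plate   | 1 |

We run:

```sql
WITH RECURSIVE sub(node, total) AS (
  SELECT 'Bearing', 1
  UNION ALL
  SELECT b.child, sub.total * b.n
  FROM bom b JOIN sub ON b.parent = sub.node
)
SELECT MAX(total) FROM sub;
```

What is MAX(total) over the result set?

Base: (Bearing, total=1).
Iteration 1: components of {Bearing} -> Hub = 1*3 = 3, Plate = 1*1 = 1.
Iteration 2: components of {Hub,Plate} -> Rod = 3*3 = 9, Spring = 3*3 = 9.
Iteration 3: components of {Rod,Spring} -> Cover = 9*1 = 9.
Iteration 4: no further components; recursion stops.
total values: 1, 3, 1, 9, 9, 9; the maximum is 9.

9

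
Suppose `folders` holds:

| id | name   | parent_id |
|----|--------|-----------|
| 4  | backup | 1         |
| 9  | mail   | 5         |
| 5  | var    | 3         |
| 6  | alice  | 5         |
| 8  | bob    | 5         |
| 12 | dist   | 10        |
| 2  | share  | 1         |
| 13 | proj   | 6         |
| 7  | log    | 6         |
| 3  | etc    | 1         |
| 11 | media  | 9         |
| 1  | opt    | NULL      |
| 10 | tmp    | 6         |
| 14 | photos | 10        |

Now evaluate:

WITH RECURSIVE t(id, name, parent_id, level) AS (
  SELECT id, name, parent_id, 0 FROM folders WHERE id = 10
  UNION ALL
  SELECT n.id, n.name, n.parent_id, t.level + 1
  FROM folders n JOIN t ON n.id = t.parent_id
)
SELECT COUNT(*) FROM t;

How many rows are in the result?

5

Base: id=10 (tmp), parent_id=6, level 0.
Iteration 1: join on id=6 -> alice (id 6, parent_id=5, level 1).
Iteration 2: join on id=5 -> var (id 5, parent_id=3, level 2).
Iteration 3: join on id=3 -> etc (id 3, parent_id=1, level 3).
Iteration 4: join on id=1 -> opt (id 1, parent_id=NULL, level 4).
Iteration 5: parent_id is NULL; no match; recursion stops.
Total rows emitted: 5.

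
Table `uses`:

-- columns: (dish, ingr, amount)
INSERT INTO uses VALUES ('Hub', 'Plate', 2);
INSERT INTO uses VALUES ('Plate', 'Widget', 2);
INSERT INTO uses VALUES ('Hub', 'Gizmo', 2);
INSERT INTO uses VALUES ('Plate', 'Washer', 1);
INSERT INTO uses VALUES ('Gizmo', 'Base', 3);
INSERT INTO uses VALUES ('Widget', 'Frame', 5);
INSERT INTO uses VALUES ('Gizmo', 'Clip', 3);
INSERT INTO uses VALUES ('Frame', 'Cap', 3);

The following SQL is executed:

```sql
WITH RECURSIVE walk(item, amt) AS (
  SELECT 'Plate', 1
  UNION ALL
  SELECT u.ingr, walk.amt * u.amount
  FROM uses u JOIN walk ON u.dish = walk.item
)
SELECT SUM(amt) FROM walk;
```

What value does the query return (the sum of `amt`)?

44

Base: (Plate, amt=1).
Iteration 1: components of {Plate} -> Washer = 1*1 = 1, Widget = 1*2 = 2.
Iteration 2: components of {Washer,Widget} -> Frame = 2*5 = 10.
Iteration 3: components of {Frame} -> Cap = 10*3 = 30.
Iteration 4: no further components; recursion stops.
SUM(amt) = 1 + 2 + 1 + 10 + 30 = 44.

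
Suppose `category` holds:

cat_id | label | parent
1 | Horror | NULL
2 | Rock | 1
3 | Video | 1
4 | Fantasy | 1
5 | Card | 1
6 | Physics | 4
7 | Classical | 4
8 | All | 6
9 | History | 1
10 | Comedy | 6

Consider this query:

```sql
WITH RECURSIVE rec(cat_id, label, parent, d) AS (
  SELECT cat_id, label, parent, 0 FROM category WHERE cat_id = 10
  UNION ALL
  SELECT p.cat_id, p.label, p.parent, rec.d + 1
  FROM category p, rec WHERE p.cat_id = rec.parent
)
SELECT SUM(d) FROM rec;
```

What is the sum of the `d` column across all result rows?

Base: cat_id=10 (Comedy), parent=6, d 0.
Iteration 1: join on cat_id=6 -> Physics (id 6, parent=4, d 1).
Iteration 2: join on cat_id=4 -> Fantasy (id 4, parent=1, d 2).
Iteration 3: join on cat_id=1 -> Horror (id 1, parent=NULL, d 3).
Iteration 4: parent is NULL; no match; recursion stops.
SUM(d) = 0 + 1 + 2 + 3 = 6.

6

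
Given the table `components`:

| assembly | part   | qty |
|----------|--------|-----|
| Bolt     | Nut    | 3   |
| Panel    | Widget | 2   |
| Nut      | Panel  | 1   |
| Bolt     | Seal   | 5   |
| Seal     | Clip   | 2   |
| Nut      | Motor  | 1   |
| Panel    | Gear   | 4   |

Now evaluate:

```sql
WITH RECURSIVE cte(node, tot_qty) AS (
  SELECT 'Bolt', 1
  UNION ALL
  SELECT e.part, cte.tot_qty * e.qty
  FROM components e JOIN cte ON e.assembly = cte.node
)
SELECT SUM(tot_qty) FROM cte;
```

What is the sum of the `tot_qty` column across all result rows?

Base: (Bolt, tot_qty=1).
Iteration 1: components of {Bolt} -> Nut = 1*3 = 3, Seal = 1*5 = 5.
Iteration 2: components of {Nut,Seal} -> Clip = 5*2 = 10, Motor = 3*1 = 3, Panel = 3*1 = 3.
Iteration 3: components of {Clip,Motor,Panel} -> Gear = 3*4 = 12, Widget = 3*2 = 6.
Iteration 4: no further components; recursion stops.
SUM(tot_qty) = 1 + 3 + 5 + 3 + 3 + 10 + 12 + 6 = 43.

43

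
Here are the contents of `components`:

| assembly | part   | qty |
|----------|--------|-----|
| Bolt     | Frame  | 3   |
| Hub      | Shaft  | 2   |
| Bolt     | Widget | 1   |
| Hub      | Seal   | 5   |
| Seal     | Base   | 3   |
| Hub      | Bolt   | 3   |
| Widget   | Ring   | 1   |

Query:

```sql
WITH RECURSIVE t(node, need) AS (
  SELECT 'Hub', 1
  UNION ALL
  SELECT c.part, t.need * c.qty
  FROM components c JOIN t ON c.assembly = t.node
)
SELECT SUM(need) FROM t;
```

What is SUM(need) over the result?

41

Base: (Hub, need=1).
Iteration 1: components of {Hub} -> Bolt = 1*3 = 3, Seal = 1*5 = 5, Shaft = 1*2 = 2.
Iteration 2: components of {Bolt,Seal,Shaft} -> Base = 5*3 = 15, Frame = 3*3 = 9, Widget = 3*1 = 3.
Iteration 3: components of {Base,Frame,Widget} -> Ring = 3*1 = 3.
Iteration 4: no further components; recursion stops.
SUM(need) = 1 + 3 + 2 + 5 + 3 + 9 + 15 + 3 = 41.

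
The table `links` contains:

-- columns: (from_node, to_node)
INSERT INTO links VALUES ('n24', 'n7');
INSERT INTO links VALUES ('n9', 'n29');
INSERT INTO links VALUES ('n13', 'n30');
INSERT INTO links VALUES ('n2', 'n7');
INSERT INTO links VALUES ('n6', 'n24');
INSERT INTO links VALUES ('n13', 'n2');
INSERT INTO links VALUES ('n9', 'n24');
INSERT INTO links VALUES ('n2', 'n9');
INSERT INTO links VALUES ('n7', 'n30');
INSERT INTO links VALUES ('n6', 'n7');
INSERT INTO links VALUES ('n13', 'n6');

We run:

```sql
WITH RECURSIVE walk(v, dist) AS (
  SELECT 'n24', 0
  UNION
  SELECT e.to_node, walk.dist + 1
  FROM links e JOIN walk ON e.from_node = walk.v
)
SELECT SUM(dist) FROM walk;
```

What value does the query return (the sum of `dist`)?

3

Base: (n24, dist=0).
Iteration 1: edges from {n24} -> (n7, dist=1).
Iteration 2: edges from {n7} -> (n30, dist=2).
Iteration 3: no outgoing edges from {n30}; recursion stops.
SUM(dist) = 0 + 1 + 2 = 3.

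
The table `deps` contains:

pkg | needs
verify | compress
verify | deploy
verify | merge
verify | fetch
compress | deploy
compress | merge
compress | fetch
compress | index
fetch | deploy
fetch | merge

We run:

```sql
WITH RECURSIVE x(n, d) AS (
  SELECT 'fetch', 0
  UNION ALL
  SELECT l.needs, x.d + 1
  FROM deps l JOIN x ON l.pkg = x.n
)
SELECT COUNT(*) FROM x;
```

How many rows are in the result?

3

Base: (fetch, d=0).
Iteration 1: edges from {fetch} -> (deploy, d=1), (merge, d=1).
Iteration 2: no outgoing edges from {deploy,merge}; recursion stops.
Total rows emitted: 3.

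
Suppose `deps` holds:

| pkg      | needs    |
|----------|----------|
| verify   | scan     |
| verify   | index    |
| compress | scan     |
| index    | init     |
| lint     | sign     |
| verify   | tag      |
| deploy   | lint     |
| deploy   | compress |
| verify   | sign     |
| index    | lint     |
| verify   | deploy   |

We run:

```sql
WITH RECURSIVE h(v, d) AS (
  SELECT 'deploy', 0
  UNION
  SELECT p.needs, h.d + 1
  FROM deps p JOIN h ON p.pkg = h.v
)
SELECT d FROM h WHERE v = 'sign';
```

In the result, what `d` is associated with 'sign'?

Base: (deploy, d=0).
Iteration 1: edges from {deploy} -> (compress, d=1), (lint, d=1).
Iteration 2: edges from {compress,lint} -> (scan, d=2), (sign, d=2).
Iteration 3: no outgoing edges from {scan,sign}; recursion stops.

2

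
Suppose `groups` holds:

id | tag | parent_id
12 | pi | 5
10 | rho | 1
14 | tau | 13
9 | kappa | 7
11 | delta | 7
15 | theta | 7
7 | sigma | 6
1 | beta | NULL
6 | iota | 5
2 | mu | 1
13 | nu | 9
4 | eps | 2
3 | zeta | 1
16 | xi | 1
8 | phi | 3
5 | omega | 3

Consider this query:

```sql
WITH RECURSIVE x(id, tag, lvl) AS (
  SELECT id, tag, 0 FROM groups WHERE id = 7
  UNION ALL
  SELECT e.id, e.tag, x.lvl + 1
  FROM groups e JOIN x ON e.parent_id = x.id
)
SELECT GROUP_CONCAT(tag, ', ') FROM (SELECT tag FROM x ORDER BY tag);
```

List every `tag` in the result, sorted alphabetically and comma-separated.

Base: id=7 (sigma) at lvl 0.
Iteration 1: rows with parent_id in {7} -> kappa (id 9, lvl 1), delta (id 11, lvl 1), theta (id 15, lvl 1).
Iteration 2: rows with parent_id in {9,11,15} -> nu (id 13, lvl 2).
Iteration 3: rows with parent_id in {13} -> tau (id 14, lvl 3).
Iteration 4: no rows with parent_id in {14}; recursion stops.

delta, kappa, nu, sigma, tau, theta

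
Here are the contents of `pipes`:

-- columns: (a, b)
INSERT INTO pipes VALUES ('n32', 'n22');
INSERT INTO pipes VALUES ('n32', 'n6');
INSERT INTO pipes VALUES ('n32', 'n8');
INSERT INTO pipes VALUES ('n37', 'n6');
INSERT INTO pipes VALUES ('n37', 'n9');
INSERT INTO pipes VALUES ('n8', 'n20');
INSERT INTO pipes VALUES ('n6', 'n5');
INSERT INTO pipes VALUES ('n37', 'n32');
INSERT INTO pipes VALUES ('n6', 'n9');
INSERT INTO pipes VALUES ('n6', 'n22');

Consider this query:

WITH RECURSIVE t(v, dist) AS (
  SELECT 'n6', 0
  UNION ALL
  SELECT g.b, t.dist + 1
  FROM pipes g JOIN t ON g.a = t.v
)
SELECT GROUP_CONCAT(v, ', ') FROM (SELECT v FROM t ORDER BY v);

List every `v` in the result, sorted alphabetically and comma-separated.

Base: (n6, dist=0).
Iteration 1: edges from {n6} -> (n22, dist=1), (n5, dist=1), (n9, dist=1).
Iteration 2: no outgoing edges from {n22,n5,n9}; recursion stops.

n22, n5, n6, n9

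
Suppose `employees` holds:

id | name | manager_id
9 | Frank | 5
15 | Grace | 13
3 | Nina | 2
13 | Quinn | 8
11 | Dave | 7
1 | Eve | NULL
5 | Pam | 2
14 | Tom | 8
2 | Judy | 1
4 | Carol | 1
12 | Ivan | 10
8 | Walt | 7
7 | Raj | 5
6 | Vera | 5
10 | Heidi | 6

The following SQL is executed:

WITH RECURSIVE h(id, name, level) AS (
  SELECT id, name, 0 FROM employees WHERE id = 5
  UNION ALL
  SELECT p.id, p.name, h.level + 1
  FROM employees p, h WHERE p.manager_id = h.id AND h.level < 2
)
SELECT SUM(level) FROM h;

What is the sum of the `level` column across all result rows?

9

Base: id=5 (Pam) at level 0.
Iteration 1: rows with manager_id in {5} -> Vera (id 6, level 1), Raj (id 7, level 1), Frank (id 9, level 1).
Iteration 2: rows with manager_id in {6,7,9} -> Walt (id 8, level 2), Heidi (id 10, level 2), Dave (id 11, level 2).
Iteration 3: level < 2 fails for all current rows; recursion stops.
SUM(level) = 0 + 1 + 1 + 1 + 2 + 2 + 2 = 9.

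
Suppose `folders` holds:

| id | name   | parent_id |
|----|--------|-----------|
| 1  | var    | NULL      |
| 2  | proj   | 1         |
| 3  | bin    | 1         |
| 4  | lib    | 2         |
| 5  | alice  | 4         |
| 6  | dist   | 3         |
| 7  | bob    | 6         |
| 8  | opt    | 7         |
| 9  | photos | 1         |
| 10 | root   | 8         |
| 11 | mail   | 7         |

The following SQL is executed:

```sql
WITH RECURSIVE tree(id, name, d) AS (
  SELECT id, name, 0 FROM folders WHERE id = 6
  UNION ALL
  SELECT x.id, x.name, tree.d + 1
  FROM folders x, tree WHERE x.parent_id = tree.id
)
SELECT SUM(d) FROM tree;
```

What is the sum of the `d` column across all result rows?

Base: id=6 (dist) at d 0.
Iteration 1: rows with parent_id in {6} -> bob (id 7, d 1).
Iteration 2: rows with parent_id in {7} -> opt (id 8, d 2), mail (id 11, d 2).
Iteration 3: rows with parent_id in {8,11} -> root (id 10, d 3).
Iteration 4: no rows with parent_id in {10}; recursion stops.
SUM(d) = 0 + 1 + 2 + 2 + 3 = 8.

8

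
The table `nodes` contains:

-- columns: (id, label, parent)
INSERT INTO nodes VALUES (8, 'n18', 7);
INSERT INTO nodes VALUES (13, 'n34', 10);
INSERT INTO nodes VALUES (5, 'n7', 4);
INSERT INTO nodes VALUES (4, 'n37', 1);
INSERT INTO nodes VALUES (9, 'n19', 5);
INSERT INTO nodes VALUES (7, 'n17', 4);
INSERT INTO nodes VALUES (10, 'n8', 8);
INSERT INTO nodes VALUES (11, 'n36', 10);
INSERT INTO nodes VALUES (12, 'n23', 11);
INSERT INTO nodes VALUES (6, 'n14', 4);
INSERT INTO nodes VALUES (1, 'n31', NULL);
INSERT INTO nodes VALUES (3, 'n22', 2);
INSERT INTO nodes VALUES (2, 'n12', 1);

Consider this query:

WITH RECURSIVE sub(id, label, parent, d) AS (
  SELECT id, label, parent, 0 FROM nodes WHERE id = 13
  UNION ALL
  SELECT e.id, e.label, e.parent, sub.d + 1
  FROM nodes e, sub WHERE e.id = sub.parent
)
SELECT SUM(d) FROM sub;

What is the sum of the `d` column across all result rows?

Base: id=13 (n34), parent=10, d 0.
Iteration 1: join on id=10 -> n8 (id 10, parent=8, d 1).
Iteration 2: join on id=8 -> n18 (id 8, parent=7, d 2).
Iteration 3: join on id=7 -> n17 (id 7, parent=4, d 3).
Iteration 4: join on id=4 -> n37 (id 4, parent=1, d 4).
Iteration 5: join on id=1 -> n31 (id 1, parent=NULL, d 5).
Iteration 6: parent is NULL; no match; recursion stops.
SUM(d) = 0 + 1 + 2 + 3 + 4 + 5 = 15.

15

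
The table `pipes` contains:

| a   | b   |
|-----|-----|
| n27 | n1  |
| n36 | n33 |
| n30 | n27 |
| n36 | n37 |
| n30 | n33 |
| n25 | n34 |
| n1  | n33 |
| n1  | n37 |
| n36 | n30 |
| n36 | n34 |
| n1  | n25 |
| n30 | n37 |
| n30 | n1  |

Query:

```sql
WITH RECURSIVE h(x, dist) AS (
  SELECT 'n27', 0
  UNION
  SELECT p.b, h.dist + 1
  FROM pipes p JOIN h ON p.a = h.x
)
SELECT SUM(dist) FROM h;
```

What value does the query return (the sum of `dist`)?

Base: (n27, dist=0).
Iteration 1: edges from {n27} -> (n1, dist=1).
Iteration 2: edges from {n1} -> (n25, dist=2), (n33, dist=2), (n37, dist=2).
Iteration 3: edges from {n25,n33,n37} -> (n34, dist=3).
Iteration 4: no outgoing edges from {n34}; recursion stops.
SUM(dist) = 0 + 1 + 2 + 2 + 2 + 3 = 10.

10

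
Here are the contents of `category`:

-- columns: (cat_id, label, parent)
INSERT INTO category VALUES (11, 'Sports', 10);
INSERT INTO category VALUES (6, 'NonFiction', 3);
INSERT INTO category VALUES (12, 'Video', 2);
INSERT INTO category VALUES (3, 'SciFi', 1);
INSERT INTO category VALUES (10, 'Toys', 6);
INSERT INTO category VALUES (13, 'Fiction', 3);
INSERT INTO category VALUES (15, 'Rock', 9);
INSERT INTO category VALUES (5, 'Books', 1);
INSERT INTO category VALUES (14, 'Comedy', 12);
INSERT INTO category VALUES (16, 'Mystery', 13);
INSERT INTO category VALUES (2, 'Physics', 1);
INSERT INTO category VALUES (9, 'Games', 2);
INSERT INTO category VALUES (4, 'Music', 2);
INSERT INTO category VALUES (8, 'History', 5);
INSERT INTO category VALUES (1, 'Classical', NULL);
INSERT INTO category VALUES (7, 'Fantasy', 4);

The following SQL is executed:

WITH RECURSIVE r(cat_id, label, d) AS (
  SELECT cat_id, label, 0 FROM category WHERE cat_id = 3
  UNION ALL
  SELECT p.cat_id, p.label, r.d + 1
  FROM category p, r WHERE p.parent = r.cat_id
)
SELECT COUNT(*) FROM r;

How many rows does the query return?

6

Base: cat_id=3 (SciFi) at d 0.
Iteration 1: rows with parent in {3} -> NonFiction (id 6, d 1), Fiction (id 13, d 1).
Iteration 2: rows with parent in {6,13} -> Toys (id 10, d 2), Mystery (id 16, d 2).
Iteration 3: rows with parent in {10,16} -> Sports (id 11, d 3).
Iteration 4: no rows with parent in {11}; recursion stops.
Total rows emitted: 6.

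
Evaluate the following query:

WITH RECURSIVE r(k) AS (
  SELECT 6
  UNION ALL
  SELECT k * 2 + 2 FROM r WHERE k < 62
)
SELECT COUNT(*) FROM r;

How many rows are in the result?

4

Base: k=6.
Iteration 1: 6 < 62 holds -> k = 6 * 2 + 2 = 14.
Iteration 2: 14 < 62 holds -> k = 14 * 2 + 2 = 30.
Iteration 3: 30 < 62 holds -> k = 30 * 2 + 2 = 62.
Iteration 4: 62 < 62 fails; recursion stops.
Total rows emitted: 4.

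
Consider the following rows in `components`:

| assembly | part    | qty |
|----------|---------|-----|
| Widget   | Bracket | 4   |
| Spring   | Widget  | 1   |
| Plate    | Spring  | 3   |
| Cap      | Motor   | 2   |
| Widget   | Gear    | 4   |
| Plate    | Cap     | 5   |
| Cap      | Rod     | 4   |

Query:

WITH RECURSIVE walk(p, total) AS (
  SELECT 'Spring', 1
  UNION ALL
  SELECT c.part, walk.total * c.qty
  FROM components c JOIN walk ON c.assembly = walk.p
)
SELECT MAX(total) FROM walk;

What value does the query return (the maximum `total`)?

Base: (Spring, total=1).
Iteration 1: components of {Spring} -> Widget = 1*1 = 1.
Iteration 2: components of {Widget} -> Bracket = 1*4 = 4, Gear = 1*4 = 4.
Iteration 3: no further components; recursion stops.
total values: 1, 1, 4, 4; the maximum is 4.

4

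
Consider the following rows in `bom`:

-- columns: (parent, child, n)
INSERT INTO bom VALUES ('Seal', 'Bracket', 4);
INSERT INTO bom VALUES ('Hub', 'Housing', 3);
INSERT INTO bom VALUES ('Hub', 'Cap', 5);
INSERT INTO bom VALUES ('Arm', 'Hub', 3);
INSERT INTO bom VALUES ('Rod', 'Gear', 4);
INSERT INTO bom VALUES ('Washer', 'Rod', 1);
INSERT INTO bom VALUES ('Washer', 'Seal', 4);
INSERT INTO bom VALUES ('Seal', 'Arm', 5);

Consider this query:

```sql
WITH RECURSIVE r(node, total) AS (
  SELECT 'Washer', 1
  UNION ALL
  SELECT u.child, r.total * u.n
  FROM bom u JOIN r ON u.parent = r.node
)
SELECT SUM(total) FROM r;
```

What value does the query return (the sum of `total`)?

Base: (Washer, total=1).
Iteration 1: components of {Washer} -> Rod = 1*1 = 1, Seal = 1*4 = 4.
Iteration 2: components of {Rod,Seal} -> Arm = 4*5 = 20, Bracket = 4*4 = 16, Gear = 1*4 = 4.
Iteration 3: components of {Arm,Bracket,Gear} -> Hub = 20*3 = 60.
Iteration 4: components of {Hub} -> Cap = 60*5 = 300, Housing = 60*3 = 180.
Iteration 5: no further components; recursion stops.
SUM(total) = 1 + 4 + 1 + 16 + 20 + 4 + 60 + 300 + 180 = 586.

586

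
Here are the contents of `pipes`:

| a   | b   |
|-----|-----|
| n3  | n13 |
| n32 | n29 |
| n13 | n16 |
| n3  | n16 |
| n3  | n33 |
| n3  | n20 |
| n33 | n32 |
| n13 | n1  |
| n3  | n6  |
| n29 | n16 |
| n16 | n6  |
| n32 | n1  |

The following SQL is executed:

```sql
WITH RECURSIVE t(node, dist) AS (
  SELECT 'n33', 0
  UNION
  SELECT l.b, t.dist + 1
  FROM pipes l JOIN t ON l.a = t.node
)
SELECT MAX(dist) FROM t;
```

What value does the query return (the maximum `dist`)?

4

Base: (n33, dist=0).
Iteration 1: edges from {n33} -> (n32, dist=1).
Iteration 2: edges from {n32} -> (n1, dist=2), (n29, dist=2).
Iteration 3: edges from {n1,n29} -> (n16, dist=3).
Iteration 4: edges from {n16} -> (n6, dist=4).
Iteration 5: no outgoing edges from {n6}; recursion stops.
dist values: 0, 1, 2, 2, 3, 4; the maximum is 4.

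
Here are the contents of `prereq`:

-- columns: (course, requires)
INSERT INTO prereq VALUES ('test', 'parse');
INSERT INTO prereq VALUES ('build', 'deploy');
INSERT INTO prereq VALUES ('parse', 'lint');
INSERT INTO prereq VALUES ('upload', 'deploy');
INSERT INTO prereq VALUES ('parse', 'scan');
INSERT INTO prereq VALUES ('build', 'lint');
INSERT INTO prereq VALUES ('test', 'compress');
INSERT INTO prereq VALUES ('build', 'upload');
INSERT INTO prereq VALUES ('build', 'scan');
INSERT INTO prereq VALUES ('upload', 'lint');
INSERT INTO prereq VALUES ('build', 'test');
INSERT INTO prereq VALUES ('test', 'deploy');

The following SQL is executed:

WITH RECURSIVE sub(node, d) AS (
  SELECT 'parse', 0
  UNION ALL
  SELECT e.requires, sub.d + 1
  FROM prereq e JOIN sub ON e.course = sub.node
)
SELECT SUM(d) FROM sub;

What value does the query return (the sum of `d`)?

Base: (parse, d=0).
Iteration 1: edges from {parse} -> (lint, d=1), (scan, d=1).
Iteration 2: no outgoing edges from {lint,scan}; recursion stops.
SUM(d) = 0 + 1 + 1 = 2.

2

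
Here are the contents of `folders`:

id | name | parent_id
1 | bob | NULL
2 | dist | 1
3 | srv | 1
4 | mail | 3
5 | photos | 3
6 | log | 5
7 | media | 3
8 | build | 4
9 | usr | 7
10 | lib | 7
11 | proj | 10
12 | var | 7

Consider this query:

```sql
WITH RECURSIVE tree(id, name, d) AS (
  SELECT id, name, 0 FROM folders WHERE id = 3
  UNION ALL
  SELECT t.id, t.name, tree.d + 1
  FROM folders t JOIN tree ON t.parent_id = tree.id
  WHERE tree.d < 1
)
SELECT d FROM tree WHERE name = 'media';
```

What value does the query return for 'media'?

1

Base: id=3 (srv) at d 0.
Iteration 1: rows with parent_id in {3} -> mail (id 4, d 1), photos (id 5, d 1), media (id 7, d 1).
Iteration 2: d < 1 fails for all current rows; recursion stops.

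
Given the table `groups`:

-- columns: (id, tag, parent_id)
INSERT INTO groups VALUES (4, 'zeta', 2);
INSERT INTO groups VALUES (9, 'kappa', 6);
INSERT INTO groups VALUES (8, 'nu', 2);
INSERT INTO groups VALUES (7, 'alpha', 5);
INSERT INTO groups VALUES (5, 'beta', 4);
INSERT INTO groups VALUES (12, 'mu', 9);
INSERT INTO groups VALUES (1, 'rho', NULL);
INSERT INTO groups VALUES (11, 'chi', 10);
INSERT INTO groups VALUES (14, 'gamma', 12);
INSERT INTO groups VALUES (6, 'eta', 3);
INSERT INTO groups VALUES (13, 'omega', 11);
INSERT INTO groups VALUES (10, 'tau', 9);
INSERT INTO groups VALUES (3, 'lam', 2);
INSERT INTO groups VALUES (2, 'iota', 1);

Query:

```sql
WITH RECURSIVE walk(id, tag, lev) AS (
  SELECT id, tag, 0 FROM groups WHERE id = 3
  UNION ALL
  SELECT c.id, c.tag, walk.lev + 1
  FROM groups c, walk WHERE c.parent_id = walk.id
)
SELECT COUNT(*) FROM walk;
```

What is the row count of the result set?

Base: id=3 (lam) at lev 0.
Iteration 1: rows with parent_id in {3} -> eta (id 6, lev 1).
Iteration 2: rows with parent_id in {6} -> kappa (id 9, lev 2).
Iteration 3: rows with parent_id in {9} -> tau (id 10, lev 3), mu (id 12, lev 3).
Iteration 4: rows with parent_id in {10,12} -> chi (id 11, lev 4), gamma (id 14, lev 4).
Iteration 5: rows with parent_id in {11,14} -> omega (id 13, lev 5).
Iteration 6: no rows with parent_id in {13}; recursion stops.
Total rows emitted: 8.

8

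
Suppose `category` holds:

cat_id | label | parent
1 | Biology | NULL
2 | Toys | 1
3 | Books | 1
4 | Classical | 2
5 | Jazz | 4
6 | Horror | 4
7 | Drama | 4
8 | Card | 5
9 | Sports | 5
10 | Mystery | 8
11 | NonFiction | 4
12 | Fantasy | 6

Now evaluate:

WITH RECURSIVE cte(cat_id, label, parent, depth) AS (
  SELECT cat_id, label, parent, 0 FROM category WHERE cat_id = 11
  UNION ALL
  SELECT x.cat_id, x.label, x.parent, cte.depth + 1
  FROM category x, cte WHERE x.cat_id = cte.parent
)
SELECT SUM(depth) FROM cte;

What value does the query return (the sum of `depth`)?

Base: cat_id=11 (NonFiction), parent=4, depth 0.
Iteration 1: join on cat_id=4 -> Classical (id 4, parent=2, depth 1).
Iteration 2: join on cat_id=2 -> Toys (id 2, parent=1, depth 2).
Iteration 3: join on cat_id=1 -> Biology (id 1, parent=NULL, depth 3).
Iteration 4: parent is NULL; no match; recursion stops.
SUM(depth) = 0 + 1 + 2 + 3 = 6.

6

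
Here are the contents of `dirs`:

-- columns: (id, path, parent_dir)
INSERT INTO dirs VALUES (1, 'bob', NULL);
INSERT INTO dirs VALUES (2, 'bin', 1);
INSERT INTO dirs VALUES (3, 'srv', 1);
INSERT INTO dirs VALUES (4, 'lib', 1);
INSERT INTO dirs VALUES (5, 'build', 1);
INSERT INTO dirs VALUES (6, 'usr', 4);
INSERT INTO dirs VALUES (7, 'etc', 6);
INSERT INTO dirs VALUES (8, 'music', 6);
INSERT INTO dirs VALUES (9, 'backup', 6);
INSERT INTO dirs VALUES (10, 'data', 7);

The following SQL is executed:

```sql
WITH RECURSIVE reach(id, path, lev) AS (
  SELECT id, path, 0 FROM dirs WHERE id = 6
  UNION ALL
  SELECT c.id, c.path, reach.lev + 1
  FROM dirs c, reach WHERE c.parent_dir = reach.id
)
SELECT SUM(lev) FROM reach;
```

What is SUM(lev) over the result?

5

Base: id=6 (usr) at lev 0.
Iteration 1: rows with parent_dir in {6} -> etc (id 7, lev 1), music (id 8, lev 1), backup (id 9, lev 1).
Iteration 2: rows with parent_dir in {7,8,9} -> data (id 10, lev 2).
Iteration 3: no rows with parent_dir in {10}; recursion stops.
SUM(lev) = 0 + 1 + 1 + 1 + 2 = 5.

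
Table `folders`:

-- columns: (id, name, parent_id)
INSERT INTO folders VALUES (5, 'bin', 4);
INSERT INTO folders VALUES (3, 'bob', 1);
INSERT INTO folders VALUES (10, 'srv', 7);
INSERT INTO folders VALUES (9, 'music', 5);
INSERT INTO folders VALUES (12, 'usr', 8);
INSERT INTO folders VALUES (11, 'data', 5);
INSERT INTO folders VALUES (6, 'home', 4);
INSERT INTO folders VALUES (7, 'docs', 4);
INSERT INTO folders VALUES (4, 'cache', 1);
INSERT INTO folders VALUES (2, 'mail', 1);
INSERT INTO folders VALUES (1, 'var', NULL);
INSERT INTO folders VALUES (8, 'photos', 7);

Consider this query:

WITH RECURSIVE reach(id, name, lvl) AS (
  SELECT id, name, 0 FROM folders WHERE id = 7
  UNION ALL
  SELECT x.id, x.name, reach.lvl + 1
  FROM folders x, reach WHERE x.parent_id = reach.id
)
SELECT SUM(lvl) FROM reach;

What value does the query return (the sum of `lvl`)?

Base: id=7 (docs) at lvl 0.
Iteration 1: rows with parent_id in {7} -> photos (id 8, lvl 1), srv (id 10, lvl 1).
Iteration 2: rows with parent_id in {8,10} -> usr (id 12, lvl 2).
Iteration 3: no rows with parent_id in {12}; recursion stops.
SUM(lvl) = 0 + 1 + 1 + 2 = 4.

4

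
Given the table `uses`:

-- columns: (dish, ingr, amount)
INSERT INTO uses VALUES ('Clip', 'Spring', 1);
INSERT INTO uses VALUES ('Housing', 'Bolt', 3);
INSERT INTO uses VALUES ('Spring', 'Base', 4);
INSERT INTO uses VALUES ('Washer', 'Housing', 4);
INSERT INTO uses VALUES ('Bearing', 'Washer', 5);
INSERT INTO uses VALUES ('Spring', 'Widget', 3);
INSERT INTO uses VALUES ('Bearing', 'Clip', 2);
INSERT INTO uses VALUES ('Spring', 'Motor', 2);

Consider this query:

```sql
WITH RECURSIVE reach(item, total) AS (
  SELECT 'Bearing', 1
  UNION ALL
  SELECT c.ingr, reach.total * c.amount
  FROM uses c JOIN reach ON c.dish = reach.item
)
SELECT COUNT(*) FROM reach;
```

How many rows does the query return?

Base: (Bearing, total=1).
Iteration 1: components of {Bearing} -> Clip = 1*2 = 2, Washer = 1*5 = 5.
Iteration 2: components of {Clip,Washer} -> Housing = 5*4 = 20, Spring = 2*1 = 2.
Iteration 3: components of {Housing,Spring} -> Base = 2*4 = 8, Bolt = 20*3 = 60, Motor = 2*2 = 4, Widget = 2*3 = 6.
Iteration 4: no further components; recursion stops.
Total rows emitted: 9.

9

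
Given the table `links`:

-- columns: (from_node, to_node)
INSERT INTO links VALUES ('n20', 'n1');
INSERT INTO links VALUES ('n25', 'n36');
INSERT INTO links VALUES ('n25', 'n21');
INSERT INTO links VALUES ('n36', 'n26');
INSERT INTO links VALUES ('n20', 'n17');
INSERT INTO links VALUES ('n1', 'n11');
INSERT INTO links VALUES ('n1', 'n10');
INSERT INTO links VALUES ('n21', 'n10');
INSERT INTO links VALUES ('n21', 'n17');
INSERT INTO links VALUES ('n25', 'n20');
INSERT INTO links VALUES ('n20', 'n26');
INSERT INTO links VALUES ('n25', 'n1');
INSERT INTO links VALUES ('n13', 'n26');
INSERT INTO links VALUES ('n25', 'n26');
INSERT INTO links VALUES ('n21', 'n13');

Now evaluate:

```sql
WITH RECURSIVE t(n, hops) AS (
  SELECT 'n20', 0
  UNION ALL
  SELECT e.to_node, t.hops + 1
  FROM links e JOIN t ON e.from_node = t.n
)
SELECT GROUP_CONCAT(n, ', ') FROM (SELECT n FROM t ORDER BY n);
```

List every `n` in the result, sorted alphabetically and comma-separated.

n1, n10, n11, n17, n20, n26

Base: (n20, hops=0).
Iteration 1: edges from {n20} -> (n1, hops=1), (n17, hops=1), (n26, hops=1).
Iteration 2: edges from {n1,n17,n26} -> (n10, hops=2), (n11, hops=2).
Iteration 3: no outgoing edges from {n10,n11}; recursion stops.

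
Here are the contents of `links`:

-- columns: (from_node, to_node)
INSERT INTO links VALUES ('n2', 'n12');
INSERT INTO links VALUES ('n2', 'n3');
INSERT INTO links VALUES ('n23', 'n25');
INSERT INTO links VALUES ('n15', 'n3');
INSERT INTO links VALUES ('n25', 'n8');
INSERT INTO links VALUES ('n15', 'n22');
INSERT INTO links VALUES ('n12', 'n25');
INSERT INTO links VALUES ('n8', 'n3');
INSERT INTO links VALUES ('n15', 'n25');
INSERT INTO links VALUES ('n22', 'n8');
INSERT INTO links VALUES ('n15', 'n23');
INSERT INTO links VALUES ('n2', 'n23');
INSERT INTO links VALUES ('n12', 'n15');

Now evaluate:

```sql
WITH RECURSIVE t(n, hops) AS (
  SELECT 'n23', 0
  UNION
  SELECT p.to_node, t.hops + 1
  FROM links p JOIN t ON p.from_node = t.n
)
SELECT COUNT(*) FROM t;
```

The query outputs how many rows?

Base: (n23, hops=0).
Iteration 1: edges from {n23} -> (n25, hops=1).
Iteration 2: edges from {n25} -> (n8, hops=2).
Iteration 3: edges from {n8} -> (n3, hops=3).
Iteration 4: no outgoing edges from {n3}; recursion stops.
Total rows emitted: 4.

4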